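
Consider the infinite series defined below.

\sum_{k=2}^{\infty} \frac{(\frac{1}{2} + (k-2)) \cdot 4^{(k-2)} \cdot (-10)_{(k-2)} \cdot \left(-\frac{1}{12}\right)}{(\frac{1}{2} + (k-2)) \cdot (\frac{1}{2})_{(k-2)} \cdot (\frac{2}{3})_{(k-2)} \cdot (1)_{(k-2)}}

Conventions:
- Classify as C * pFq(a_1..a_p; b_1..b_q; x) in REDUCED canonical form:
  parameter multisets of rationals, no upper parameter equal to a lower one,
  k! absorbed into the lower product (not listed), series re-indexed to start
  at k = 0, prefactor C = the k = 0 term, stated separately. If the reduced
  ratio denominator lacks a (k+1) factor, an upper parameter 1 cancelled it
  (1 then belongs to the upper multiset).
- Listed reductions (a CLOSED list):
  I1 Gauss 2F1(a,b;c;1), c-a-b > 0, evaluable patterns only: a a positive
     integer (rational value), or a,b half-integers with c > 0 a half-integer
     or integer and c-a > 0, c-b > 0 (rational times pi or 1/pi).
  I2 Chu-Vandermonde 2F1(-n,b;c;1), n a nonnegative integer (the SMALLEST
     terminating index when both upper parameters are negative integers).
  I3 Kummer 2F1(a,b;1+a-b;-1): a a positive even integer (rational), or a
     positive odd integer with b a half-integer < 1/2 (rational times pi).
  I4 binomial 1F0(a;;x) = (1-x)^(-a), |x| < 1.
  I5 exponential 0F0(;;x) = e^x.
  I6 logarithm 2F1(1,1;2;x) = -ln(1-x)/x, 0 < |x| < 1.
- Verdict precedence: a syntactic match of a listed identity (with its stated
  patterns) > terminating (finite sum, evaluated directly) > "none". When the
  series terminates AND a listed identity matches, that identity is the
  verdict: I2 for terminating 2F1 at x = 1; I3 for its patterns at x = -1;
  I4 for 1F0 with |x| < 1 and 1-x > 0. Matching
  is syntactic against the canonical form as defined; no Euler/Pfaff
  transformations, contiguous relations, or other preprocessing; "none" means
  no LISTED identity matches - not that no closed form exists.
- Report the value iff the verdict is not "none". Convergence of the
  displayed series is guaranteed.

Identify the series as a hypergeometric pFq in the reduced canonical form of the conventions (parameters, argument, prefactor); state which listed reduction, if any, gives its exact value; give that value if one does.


x = 4 here; the reduced form reads 1F2, upper {-10}, lower {\frac{1}{2}, \frac{2}{3}}, C = -\frac{1}{12}. Verdict: terminating. With -10 upstairs the series is a 11-term polynomial sum; evaluated term by term. Exact value: \frac{6744852011405843}{2117207109517500}.

Structural cue: t_0 being -\frac{1}{12}, (1)_k (C = -1/12, x = 4) is k! itself.
Consecutive-term ratio: r(k) = 4 * (k-10) / [(k+\frac{1}{2}) (k+\frac{2}{3}) (k+1)] ; factor over Q: parameters, x = 4, and C = -\frac{1}{12}.


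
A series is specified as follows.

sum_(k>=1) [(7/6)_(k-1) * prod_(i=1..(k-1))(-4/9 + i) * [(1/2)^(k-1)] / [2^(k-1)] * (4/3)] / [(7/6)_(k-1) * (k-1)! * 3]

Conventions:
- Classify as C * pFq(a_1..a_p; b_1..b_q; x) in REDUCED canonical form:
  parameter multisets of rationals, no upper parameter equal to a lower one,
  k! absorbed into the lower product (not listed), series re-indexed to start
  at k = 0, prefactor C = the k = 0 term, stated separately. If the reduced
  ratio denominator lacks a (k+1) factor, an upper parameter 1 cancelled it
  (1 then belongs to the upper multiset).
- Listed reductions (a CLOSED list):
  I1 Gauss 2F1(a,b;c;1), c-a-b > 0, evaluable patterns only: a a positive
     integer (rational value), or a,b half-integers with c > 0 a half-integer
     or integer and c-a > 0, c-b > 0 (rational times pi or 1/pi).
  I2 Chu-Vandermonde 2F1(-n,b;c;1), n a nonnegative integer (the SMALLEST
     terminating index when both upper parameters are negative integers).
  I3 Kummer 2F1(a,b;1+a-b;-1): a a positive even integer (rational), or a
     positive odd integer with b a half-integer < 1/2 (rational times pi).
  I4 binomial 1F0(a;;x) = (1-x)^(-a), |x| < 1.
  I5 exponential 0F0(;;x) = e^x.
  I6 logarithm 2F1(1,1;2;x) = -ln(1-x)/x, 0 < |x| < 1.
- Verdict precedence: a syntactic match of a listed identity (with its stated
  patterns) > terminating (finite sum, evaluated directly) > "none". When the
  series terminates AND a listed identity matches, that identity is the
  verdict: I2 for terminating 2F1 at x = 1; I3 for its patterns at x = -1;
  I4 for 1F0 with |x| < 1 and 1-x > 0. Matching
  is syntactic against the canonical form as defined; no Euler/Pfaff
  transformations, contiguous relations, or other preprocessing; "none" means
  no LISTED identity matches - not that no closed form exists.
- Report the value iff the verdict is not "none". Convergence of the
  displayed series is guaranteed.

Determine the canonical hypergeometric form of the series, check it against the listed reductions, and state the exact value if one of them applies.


Classification (C = 4/9): 1F0 with upper {5/9}, lower {-}, argument x = 1/4. Verdict at x = 1/4: binomial (I4) matches (the 1F0 binomial series: exponent -5/9, x = 1/4). Sum: (4/9) * (3/4)^(-5/9).

The tell: t_0 = 4/9 here, and the two k-th powers (prefactor 4/9) combine into one argument.
Term ratio: r(k) = (1/4) * (k+5/9) / [(k+1)] ; factor over Q: parameters, x = (1/4), and C = 4/9.


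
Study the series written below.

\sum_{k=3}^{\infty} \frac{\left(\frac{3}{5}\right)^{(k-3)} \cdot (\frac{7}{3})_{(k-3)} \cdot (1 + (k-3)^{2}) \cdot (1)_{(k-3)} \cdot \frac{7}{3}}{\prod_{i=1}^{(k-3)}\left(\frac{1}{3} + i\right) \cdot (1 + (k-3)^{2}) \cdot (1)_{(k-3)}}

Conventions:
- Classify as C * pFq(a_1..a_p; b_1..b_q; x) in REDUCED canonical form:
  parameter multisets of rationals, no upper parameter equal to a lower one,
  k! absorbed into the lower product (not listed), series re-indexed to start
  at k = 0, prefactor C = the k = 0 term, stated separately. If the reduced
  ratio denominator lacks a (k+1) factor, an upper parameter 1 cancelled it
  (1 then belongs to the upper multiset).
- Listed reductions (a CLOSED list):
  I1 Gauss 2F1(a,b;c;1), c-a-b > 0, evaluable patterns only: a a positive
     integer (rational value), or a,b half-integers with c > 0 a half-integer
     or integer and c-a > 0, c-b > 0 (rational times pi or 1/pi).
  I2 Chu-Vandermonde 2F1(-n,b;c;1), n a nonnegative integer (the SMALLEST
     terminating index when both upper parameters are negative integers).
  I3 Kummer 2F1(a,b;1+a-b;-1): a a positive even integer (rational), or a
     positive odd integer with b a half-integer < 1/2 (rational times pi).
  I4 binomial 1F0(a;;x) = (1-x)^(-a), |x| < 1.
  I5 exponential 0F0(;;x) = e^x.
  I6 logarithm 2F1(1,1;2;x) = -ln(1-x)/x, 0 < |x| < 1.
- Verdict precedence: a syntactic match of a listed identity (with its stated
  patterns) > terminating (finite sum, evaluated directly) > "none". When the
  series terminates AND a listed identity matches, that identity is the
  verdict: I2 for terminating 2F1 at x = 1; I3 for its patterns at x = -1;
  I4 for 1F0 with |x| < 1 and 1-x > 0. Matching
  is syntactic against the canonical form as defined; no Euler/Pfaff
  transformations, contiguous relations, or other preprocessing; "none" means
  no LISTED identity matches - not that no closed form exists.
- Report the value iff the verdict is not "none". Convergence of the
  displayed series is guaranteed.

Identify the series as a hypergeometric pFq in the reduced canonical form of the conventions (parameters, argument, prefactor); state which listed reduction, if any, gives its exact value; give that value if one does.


First insight: from the first term \frac{7}{3}: (1)_k (C = 7/3) is k! itself.
Step ratio: r(k) = \frac{3}{5} * (k+1) (k+\frac{7}{3}) / [(k+\frac{4}{3}) (k+1)] - rational in k. x = \frac{3}{5}; t_0 = \frac{7}{3}; negate the roots.

The series (x = \frac{3}{5}) is 2F1: upper {1, \frac{7}{3}}, lower {\frac{4}{3}}, prefactor \frac{7}{3}. Verdict: no listed reduction: x = \frac{3}{5} and upper {1, \frac{7}{3}} fail every I1-I6 pattern.


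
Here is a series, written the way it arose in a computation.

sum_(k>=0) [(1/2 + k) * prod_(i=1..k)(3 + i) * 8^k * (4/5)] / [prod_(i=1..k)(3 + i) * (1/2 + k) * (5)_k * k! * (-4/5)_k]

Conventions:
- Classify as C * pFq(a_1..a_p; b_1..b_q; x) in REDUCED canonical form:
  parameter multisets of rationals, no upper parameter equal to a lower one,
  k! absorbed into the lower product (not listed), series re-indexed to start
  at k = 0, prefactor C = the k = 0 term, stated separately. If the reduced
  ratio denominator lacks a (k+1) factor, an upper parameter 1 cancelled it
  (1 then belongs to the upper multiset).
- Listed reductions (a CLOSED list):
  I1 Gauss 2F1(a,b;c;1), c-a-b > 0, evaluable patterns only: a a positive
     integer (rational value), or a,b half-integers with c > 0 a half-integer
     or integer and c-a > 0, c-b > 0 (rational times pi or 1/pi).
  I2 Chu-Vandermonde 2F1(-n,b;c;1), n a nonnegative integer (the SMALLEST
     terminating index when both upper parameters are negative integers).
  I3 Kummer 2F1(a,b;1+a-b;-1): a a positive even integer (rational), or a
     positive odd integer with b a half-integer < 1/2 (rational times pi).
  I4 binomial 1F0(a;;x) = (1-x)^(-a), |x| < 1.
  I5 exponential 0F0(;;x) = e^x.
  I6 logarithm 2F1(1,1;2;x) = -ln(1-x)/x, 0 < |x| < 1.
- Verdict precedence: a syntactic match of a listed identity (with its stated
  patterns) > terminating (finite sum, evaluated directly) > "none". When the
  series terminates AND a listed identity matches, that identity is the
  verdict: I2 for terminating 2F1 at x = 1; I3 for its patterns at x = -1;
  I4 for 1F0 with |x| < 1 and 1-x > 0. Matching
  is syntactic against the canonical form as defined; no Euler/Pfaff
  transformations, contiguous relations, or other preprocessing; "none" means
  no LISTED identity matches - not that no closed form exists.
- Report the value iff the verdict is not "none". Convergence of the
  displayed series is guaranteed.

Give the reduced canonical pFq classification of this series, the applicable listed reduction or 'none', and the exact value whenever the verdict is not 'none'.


x = 8 here; the reduced form reads 0F2, upper {-}, lower {-4/5, 5}, C = 4/5. Verdict: no listed reduction: x = 8 and upper {-} fail every I1-I6 pattern.

First insight: x = 8 and the lower running product (C = 4/5, x = 8) is a rising factorial.
Consecutive-term ratio: r(k) = 8 * 1 / [(k-4/5) (k+5) (k+1)] ; factor over Q: parameters, x = 8, and C = 4/5.


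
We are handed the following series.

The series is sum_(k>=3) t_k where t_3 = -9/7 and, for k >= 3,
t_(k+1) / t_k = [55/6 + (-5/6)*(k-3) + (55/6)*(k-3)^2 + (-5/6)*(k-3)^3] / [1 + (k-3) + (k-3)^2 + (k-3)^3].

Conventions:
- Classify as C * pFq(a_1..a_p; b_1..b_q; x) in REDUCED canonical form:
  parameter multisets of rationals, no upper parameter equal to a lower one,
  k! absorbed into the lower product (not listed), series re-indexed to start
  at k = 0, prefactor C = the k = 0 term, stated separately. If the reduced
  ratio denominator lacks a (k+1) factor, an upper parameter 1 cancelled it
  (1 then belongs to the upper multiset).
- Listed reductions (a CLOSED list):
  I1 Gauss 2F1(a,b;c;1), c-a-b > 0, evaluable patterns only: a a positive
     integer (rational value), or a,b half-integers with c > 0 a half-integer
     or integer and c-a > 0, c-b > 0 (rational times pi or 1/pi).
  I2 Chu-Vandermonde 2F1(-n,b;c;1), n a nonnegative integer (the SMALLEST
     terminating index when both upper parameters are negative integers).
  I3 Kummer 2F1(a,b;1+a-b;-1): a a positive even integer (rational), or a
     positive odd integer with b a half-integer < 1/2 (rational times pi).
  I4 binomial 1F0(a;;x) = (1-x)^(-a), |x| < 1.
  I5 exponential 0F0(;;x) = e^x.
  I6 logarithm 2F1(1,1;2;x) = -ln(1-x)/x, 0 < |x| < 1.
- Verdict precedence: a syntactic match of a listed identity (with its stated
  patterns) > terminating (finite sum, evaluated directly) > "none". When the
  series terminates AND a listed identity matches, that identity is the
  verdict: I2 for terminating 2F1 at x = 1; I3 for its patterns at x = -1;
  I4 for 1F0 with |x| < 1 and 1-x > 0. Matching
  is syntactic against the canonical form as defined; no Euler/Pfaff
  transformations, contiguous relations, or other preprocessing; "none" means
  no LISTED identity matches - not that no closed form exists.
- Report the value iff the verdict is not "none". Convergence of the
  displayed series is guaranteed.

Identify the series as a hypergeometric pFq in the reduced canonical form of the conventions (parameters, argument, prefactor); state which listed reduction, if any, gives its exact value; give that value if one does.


With C = -9/7: the canonical form is 1F0(-11; -; -5/6). Verdict: this is the I4 binomial reduction (the 1F0 binomial series: exponent 11, x = -5/6). Hence: -285311670611/282175488.

The tell: t_0 = -9/7 here, and the ratio is unreduced: k^2 + 1 divides both sides (C = -9/7).
Ratio: r(k) = (-5/6) * (k-11) / [(k+1)] - rational in k, leading ratio (-5/6); with t_0 = -9/7, classification follows.


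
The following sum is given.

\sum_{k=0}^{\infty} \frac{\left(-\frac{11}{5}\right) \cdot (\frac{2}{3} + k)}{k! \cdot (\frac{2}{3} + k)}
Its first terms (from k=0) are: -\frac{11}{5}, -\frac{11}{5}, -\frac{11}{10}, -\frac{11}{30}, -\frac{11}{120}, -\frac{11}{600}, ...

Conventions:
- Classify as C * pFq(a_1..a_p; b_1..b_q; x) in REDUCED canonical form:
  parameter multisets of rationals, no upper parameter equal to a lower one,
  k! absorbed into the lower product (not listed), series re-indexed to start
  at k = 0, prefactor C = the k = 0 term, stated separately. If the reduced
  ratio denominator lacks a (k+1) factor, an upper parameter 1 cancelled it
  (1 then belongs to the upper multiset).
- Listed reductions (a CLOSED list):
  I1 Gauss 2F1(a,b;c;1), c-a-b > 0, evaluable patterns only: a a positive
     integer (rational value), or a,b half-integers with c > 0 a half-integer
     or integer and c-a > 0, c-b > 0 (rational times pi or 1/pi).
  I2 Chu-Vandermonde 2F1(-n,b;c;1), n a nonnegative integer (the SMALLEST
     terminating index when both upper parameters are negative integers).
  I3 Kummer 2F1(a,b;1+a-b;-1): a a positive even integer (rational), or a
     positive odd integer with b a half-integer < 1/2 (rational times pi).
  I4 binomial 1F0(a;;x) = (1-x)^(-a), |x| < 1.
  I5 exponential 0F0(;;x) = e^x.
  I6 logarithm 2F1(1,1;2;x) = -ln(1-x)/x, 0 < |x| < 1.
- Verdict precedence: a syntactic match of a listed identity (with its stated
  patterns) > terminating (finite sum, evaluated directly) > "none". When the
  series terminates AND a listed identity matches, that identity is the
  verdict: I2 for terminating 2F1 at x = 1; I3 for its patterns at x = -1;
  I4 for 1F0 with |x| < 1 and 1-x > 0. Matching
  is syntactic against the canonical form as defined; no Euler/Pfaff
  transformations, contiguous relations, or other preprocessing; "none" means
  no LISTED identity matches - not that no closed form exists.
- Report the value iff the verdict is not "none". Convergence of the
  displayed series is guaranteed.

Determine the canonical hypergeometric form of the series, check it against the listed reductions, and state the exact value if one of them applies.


Prefactor -\frac{11}{5}, argument 1: 0F0 with upper {-} over lower {-}. Verdict: this is the I5 exponential reduction (the 0F0 exponential series at x = 1). Its exact value is \left(-\frac{11}{5}\right) \cdot e^{1}.

First insight: with t_0 = -\frac{11}{5}, the factor k + 2/3 cancels (top and bottom), leaving C = -11/5.
Ratio: r(k) = 1 * 1 / [(k+1)] - rational in k, leading ratio 1; with t_0 = -\frac{11}{5}, classification follows.


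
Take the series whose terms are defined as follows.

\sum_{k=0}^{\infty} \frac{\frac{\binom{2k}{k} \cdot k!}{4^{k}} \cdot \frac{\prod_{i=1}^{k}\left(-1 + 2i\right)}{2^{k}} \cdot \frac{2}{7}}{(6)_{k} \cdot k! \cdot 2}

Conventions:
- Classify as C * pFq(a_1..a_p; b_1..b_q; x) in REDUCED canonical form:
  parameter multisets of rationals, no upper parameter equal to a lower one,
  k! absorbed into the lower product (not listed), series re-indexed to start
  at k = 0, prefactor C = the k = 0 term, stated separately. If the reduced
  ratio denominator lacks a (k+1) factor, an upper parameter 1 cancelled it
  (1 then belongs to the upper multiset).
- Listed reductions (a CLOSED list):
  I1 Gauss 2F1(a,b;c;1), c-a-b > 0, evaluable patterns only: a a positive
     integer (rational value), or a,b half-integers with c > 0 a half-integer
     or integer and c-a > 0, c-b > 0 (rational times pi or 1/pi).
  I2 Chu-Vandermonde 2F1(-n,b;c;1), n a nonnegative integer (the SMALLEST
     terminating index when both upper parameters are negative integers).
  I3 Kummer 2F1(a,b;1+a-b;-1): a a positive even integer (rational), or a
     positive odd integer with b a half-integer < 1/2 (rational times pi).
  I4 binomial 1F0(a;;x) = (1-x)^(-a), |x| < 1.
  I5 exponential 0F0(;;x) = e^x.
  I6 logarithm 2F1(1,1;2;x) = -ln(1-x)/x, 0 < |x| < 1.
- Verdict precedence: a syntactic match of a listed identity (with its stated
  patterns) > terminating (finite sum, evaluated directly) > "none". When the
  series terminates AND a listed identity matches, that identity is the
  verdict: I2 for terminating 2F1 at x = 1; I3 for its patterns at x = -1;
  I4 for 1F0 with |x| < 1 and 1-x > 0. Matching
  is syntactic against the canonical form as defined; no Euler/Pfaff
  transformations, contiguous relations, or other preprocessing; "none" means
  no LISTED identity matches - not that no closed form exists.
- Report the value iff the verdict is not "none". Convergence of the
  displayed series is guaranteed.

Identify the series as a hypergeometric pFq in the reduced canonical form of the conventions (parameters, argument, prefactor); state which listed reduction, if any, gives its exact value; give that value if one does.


This is \frac{1}{7} * 2F1(\frac{1}{2}, \frac{1}{2}; 6; 1) in reduced canonical form. Verdict: Gauss (I1, half-integer pattern) matches (x = 1; upper {\frac{1}{2}, \frac{1}{2}} half-integers, c = 6 in the evaluable pattern). Hence: \frac{65536}{138915} / \pi.

Key step: x = 1 and the odd product 1*3*...*(2k-1) (C = 1/7, x = 1) is 2^k (1/2)_k.
Step ratio: r(k) = 1 * (k+\frac{1}{2}) (k+\frac{1}{2}) / [(k+6) (k+1)] - rational in k. x = 1; t_0 = \frac{1}{7}; negate the roots.


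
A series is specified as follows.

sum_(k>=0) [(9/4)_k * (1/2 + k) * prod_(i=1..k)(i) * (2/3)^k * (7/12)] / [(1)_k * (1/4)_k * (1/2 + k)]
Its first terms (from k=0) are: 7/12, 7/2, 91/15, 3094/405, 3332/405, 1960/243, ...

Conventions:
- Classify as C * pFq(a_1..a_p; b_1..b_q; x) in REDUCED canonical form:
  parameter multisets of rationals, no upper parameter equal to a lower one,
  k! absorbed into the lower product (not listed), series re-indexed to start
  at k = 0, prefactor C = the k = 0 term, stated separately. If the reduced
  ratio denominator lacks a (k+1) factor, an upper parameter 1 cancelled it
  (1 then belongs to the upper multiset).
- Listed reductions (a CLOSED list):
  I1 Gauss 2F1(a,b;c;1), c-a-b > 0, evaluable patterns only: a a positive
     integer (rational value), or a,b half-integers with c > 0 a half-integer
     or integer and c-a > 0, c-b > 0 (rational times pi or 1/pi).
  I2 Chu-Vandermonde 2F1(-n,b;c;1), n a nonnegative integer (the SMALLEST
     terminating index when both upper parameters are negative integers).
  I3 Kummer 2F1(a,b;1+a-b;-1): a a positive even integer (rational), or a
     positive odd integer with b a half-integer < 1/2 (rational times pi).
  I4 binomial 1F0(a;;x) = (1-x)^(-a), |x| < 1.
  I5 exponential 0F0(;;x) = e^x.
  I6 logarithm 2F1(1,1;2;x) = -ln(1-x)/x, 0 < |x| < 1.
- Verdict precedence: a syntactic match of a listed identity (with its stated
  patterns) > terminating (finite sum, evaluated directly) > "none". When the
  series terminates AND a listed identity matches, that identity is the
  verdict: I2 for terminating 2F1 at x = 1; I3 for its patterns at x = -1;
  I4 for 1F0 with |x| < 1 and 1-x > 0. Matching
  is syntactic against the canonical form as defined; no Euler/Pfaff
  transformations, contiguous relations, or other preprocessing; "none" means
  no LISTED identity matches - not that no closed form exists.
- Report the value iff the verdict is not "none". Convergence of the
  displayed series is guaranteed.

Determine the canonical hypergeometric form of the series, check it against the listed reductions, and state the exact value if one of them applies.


First insight: from the first term 7/12: the running product (prefactor 7/12) telescopes to a rising factorial.
Consecutive-term ratio: r(k) = (2/3) * (k+1) (k+9/4) / [(k+1/4) (k+1)] - rational; roots negated = parameters, x = (2/3), C = 7/12.

At argument 2/3: a 2F1 with upper {1, 9/4}, lower {1/4}, scaled by C = 7/12. Verdict: none - this 2F1 at x = 2/3 matches no listed pattern, and upper {1, 9/4} holds no stopper.


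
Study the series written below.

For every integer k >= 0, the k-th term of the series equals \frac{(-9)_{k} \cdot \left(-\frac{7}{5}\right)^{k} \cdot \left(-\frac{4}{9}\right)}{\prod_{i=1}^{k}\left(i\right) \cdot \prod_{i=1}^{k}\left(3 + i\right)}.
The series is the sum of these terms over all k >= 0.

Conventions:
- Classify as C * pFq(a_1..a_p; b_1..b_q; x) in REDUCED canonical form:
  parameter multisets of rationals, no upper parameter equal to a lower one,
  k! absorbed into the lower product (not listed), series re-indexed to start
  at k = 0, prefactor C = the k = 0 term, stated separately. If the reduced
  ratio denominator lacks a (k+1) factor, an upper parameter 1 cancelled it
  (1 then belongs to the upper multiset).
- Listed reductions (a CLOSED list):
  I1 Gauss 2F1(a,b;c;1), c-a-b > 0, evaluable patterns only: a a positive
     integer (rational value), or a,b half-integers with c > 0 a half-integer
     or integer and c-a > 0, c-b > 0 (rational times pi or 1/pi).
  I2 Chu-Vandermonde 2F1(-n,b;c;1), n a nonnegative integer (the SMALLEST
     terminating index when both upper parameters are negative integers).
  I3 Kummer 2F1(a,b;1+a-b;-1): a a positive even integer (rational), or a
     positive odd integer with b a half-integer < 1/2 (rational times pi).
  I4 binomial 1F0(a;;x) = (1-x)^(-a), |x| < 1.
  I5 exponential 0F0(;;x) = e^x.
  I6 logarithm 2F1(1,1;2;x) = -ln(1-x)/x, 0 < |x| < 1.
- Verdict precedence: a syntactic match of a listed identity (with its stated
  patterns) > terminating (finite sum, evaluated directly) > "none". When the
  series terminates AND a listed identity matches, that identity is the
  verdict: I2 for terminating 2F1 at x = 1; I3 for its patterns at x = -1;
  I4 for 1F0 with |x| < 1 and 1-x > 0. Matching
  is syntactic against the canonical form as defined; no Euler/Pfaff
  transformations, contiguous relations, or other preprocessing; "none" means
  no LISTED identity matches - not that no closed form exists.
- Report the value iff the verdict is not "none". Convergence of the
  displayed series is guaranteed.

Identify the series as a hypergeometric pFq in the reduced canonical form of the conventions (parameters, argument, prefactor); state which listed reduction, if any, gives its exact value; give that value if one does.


Reduced: x = -\frac{7}{5}, 1F1, upper = {-9}, lower = {4}, C = -\frac{4}{9}. Verdict: terminating at k = 9: the factor (-9)_k kills every later term; summing the 10 survivors is exact. Hence: -\frac{229142643749221}{50118750000000}.

First insight: x = -\frac{7}{5} and the lower running product (prefactor -4/9) is a rising factorial.
Term ratio: r(k) = -\frac{7}{5} * (k-9) / [(k+4) (k+1)] - rational in k, leading ratio -\frac{7}{5}; with t_0 = -\frac{4}{9}, classification follows.


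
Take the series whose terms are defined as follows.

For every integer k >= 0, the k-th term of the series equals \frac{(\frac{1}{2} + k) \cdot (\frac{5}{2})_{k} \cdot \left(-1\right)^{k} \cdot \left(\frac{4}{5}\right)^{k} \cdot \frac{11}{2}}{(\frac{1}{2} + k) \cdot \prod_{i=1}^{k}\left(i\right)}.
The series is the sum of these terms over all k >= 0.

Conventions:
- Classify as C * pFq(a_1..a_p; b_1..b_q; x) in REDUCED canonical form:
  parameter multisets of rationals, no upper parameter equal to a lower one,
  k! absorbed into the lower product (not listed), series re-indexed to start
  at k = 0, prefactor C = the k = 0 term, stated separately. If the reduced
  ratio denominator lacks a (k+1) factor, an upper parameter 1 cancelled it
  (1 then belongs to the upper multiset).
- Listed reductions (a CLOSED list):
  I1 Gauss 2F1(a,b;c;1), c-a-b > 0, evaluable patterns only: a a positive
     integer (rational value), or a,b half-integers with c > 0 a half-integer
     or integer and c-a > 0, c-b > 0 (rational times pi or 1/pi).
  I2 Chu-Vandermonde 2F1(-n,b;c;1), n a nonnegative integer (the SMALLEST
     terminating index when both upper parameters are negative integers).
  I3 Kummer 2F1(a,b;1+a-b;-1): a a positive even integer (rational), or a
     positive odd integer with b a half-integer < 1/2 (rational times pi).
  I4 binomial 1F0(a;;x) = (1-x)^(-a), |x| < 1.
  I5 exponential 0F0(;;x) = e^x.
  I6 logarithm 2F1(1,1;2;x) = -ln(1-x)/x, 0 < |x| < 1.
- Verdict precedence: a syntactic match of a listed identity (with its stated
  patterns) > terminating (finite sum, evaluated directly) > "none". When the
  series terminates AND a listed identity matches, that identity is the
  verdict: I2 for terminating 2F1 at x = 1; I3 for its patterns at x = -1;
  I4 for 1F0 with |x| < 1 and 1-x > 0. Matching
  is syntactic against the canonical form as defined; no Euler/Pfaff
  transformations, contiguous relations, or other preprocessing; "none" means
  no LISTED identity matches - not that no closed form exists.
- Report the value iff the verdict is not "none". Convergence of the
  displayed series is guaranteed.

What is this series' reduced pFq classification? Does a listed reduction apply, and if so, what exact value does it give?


At argument -\frac{4}{5}: a 1F0 with upper {\frac{5}{2}}, lower {-}, scaled by C = \frac{11}{2}. Verdict: binomial (I4) applies (the 1F0 binomial series: exponent -5/2, x = -\frac{4}{5}). Hence: \frac{11}{2} \cdot \left(\frac{9}{5}\right)^{-\frac{5}{2}}.

First insight: x = -\frac{4}{5} and the factor k + 1/2 cancels (top and bottom), leaving C = 11/2, x = -4/5.
Consecutive-term ratio: r(k) = -\frac{4}{5} * (k+\frac{5}{2}) / [(k+1)] - poly over poly, x = -\frac{4}{5} from leading terms; C = \frac{11}{2} at k = 0.


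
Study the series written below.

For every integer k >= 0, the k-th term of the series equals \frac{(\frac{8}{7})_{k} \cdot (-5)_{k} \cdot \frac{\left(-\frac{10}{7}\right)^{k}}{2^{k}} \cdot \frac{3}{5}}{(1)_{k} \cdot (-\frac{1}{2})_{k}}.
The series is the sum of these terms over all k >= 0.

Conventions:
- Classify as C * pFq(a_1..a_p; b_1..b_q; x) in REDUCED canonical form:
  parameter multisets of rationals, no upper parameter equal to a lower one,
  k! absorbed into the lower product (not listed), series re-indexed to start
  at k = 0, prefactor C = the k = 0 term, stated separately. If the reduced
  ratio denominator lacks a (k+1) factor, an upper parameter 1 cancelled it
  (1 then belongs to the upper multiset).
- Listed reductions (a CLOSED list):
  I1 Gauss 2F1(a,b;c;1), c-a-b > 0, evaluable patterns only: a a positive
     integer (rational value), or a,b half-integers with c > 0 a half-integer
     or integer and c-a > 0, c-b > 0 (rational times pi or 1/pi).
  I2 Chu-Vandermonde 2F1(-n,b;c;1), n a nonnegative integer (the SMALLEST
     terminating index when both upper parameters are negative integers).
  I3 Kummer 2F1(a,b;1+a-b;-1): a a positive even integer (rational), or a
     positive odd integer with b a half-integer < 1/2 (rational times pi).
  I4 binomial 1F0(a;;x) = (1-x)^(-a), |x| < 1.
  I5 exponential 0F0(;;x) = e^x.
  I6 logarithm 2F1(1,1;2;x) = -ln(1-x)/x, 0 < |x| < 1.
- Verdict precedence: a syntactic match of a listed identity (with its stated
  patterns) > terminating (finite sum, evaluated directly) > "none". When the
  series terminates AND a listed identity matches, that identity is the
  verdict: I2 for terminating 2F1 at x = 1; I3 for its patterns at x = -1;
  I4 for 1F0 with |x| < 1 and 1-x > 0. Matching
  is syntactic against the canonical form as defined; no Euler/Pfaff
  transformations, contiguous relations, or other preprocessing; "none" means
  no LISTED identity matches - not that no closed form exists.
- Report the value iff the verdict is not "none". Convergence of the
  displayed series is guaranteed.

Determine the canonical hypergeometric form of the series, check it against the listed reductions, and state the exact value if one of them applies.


The series (x = -\frac{5}{7}) is 2F1: upper {-5, \frac{8}{7}}, lower {-\frac{1}{2}}, prefactor \frac{3}{5}. Verdict: terminating - upper -5 stops the sum at k = 5; the 6 terms are added exactly. Exact value: -\frac{1100396628171}{9886633715}.

Key step: with t_0 = \frac{3}{5}, (1)_k (C = 3/5, x = -5/7) is k! itself.
Step ratio: r(k) = -\frac{5}{7} * (k-5) (k+\frac{8}{7}) / [(k-\frac{1}{2}) (k+1)] - poly over poly, x = -\frac{5}{7} from leading terms; C = \frac{3}{5} at k = 0.


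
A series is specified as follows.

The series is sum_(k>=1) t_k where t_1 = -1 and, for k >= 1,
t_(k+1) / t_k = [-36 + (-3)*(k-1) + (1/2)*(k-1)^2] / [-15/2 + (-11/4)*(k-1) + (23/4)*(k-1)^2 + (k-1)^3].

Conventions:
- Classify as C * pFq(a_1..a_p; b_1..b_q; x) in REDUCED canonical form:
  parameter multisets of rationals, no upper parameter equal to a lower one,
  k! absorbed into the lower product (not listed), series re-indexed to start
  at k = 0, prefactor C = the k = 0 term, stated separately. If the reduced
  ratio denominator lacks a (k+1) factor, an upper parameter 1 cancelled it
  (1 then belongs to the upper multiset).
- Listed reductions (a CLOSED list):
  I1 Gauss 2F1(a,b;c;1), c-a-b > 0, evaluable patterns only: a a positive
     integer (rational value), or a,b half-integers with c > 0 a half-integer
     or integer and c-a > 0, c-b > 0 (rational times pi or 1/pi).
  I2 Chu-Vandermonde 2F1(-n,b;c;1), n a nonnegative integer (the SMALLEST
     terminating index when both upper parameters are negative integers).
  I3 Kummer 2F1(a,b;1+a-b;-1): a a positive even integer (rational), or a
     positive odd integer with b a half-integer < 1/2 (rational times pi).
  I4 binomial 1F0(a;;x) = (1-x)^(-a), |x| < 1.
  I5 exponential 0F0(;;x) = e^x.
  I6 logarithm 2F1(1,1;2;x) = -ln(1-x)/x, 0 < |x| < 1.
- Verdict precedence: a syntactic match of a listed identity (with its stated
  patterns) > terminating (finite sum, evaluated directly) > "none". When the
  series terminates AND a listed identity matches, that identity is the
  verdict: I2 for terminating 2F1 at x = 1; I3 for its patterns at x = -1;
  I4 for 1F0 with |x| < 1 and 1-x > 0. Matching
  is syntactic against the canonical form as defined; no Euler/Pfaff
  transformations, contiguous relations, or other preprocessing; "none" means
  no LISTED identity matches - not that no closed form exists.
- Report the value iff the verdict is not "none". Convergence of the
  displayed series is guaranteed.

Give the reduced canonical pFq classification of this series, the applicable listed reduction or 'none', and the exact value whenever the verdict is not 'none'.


Reduced: x = 1/2, 1F1, upper = {-12}, lower = {-5/4}, C = -1. Verdict: terminating - no listed pattern fits, but -12 in the upper list cuts the series at k = 12; direct evaluation. Value: 18390266543063/8649933917625.

Key observation: t_0 = -1 here, and the expanded ratio factors over Q; prefactor -1, roots give parameters.
Ratio: r(k) = (1/2) * (k-12) / [(k-5/4) (k+1)] - poly over poly, x = (1/2) from leading terms; C = -1 at k = 0.


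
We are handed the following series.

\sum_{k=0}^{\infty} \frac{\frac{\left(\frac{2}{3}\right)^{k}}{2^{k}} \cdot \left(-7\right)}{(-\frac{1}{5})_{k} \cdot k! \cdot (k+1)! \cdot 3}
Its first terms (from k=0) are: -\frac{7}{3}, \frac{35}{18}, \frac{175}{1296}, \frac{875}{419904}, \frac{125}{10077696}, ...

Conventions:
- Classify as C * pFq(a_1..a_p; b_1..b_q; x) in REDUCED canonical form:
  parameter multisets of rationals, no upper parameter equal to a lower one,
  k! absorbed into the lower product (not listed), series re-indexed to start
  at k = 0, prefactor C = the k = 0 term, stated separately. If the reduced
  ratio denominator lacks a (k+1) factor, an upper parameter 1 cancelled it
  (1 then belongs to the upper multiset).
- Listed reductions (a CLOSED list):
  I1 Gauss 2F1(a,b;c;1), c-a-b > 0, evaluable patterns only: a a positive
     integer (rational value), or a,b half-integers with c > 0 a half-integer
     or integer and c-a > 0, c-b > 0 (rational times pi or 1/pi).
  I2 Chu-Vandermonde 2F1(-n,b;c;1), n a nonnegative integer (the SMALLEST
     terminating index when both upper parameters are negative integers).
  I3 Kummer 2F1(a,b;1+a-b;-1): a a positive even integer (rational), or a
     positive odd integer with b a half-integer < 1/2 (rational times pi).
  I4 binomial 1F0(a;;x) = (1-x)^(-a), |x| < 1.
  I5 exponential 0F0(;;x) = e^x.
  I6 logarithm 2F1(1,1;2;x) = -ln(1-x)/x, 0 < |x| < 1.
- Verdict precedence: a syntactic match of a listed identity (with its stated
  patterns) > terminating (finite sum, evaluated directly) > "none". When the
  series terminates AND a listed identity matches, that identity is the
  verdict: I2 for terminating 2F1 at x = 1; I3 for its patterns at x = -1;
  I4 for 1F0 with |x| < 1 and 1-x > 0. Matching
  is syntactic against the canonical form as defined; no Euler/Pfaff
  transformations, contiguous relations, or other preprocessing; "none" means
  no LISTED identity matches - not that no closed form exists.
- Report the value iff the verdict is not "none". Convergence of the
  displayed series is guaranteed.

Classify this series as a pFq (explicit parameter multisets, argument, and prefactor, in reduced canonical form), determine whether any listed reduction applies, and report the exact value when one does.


This is -\frac{7}{3} * 0F2(-; -\frac{1}{5}, 2; \frac{1}{3}) in reduced canonical form. Verdict: none. No listed pattern accepts 0F2(-; -\frac{1}{5}, 2; \frac{1}{3}).

Key step: with t_0 = -\frac{7}{3}, the two k-th powers (C = -7/3) combine into one argument.
Ratio: r(k) = \frac{1}{3} * 1 / [(k-\frac{1}{5}) (k+2) (k+1)] ; factor over Q: parameters, x = \frac{1}{3}, and C = -\frac{7}{3}.


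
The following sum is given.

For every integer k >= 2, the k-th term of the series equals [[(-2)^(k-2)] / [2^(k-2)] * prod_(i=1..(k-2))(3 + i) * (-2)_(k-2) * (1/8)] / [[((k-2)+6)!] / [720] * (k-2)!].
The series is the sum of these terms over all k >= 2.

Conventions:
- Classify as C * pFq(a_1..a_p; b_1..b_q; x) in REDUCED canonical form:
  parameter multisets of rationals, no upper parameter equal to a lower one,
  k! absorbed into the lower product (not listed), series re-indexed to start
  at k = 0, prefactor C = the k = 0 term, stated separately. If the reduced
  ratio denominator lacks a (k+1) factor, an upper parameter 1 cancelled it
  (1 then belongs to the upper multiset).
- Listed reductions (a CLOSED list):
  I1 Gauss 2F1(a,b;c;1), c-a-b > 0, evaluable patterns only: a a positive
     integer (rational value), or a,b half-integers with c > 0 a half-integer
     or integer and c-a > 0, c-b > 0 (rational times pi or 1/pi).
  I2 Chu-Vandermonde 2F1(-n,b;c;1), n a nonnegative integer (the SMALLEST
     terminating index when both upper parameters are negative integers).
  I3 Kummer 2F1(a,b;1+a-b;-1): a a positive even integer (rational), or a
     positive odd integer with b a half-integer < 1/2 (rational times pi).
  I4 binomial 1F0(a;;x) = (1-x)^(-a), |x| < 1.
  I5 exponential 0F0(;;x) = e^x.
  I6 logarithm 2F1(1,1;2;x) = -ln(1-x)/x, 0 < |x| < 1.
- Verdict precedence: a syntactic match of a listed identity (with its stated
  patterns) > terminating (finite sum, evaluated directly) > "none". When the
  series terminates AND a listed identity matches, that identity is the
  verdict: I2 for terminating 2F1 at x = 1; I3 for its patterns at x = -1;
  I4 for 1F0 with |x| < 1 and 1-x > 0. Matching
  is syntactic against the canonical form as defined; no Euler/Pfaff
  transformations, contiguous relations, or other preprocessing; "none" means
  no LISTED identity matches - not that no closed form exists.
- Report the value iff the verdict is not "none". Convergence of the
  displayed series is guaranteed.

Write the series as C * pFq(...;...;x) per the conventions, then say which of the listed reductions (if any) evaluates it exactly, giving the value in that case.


Canonical form: C = 1/8 times 2F1 with upper {-2, 4}, lower {7}, x = -1. Verdict: the Kummer evaluation I3 matches (x = -1; c = 7 equals 1+a-b for upper {-2, 4}: listed pattern). Exact value: 5/16.

First insight: with t_0 = 1/8, the denominator's factorial ratio (C = 1/8) is a lower Pochhammer.
Ratio: r(k) = (-1) * (k-2) (k+4) / [(k+7) (k+1)] ; factor over Q: parameters, x = (-1), and C = 1/8.


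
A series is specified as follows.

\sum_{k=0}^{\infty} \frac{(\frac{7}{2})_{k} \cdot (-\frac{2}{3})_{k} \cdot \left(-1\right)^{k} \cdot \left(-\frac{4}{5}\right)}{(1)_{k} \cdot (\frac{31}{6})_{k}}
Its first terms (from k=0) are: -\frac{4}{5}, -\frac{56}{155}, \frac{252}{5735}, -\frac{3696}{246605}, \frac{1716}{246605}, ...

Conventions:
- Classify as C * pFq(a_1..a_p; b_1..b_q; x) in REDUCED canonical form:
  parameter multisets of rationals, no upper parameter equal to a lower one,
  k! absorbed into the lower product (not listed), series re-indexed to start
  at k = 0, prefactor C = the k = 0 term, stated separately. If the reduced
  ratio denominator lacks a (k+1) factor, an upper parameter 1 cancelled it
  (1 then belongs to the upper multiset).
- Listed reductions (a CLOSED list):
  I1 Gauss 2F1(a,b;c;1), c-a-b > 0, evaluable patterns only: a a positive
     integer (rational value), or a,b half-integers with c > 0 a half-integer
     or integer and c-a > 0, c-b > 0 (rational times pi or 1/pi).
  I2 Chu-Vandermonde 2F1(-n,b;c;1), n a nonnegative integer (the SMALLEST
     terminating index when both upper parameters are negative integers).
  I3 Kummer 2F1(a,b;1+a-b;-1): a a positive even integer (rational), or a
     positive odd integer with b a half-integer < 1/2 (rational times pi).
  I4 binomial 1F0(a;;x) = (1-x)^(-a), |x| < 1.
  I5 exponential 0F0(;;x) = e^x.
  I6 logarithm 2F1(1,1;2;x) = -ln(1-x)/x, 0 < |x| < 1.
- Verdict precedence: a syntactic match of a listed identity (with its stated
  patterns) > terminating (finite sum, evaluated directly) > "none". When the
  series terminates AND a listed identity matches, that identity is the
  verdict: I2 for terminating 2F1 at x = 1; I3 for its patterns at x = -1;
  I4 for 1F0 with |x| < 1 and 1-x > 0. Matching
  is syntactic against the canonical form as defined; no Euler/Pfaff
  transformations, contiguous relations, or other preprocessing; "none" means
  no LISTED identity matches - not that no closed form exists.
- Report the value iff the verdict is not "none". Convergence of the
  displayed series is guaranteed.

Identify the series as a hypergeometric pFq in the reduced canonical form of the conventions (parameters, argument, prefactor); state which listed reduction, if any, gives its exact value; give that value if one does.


Structural cue: t_0 being -\frac{4}{5}, (1)_k (C = -4/5) is k! itself.
Ratio: r(k) = -1 * (k-\frac{2}{3}) (k+\frac{7}{2}) / [(k+\frac{31}{6}) (k+1)] - rational in k. x = -1; t_0 = -\frac{4}{5}; negate the roots.

Classification (C = -\frac{4}{5}): 2F1 with upper {-\frac{2}{3}, \frac{7}{2}}, lower {\frac{31}{6}}, argument x = -1. Verdict: none - this 2F1 at x = -1 matches no listed pattern, and upper {-\frac{2}{3}, \frac{7}{2}} holds no stopper.


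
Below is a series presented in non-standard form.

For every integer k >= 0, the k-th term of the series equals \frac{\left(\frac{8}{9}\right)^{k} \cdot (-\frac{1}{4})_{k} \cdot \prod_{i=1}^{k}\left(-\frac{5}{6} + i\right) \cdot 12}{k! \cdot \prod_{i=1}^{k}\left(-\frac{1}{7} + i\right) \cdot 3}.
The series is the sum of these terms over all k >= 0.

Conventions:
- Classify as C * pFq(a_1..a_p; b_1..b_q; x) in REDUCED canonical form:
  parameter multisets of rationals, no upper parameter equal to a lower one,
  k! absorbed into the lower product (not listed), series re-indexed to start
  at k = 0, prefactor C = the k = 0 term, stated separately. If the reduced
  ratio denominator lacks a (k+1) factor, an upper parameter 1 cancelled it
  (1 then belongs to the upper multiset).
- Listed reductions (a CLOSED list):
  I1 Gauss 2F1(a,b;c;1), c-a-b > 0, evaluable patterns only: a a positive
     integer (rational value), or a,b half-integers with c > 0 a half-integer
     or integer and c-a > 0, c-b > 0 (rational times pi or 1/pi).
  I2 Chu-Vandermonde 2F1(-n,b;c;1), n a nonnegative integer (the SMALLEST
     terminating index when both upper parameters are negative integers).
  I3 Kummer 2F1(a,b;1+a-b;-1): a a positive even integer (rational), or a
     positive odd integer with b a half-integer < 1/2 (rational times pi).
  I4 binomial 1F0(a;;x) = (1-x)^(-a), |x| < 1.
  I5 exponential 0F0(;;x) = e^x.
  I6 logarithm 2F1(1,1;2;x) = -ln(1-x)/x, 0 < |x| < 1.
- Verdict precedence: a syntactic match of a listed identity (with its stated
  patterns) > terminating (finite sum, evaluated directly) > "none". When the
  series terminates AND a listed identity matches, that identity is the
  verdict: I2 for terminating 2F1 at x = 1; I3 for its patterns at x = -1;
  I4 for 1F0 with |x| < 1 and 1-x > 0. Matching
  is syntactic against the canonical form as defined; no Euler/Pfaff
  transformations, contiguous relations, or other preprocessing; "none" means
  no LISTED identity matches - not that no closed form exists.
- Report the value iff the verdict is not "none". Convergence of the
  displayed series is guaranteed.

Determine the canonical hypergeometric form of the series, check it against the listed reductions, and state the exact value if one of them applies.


Structural cue: from the first term 4: the running product (C = 4) telescopes to a rising factorial.
Term ratio: r(k) = \frac{8}{9} * (k-\frac{1}{4}) (k+\frac{1}{6}) / [(k+\frac{6}{7}) (k+1)] ; factor over Q: parameters, x = \frac{8}{9}, and C = 4.

Classification (C = 4): 2F1 with upper {-\frac{1}{4}, \frac{1}{6}}, lower {\frac{6}{7}}, argument x = \frac{8}{9}. Verdict: none here - no I1-I6 shape fits x = \frac{8}{9} with lower {\frac{6}{7}}.
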